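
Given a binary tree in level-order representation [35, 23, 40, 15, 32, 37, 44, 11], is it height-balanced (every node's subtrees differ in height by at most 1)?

Tree (level-order array): [35, 23, 40, 15, 32, 37, 44, 11]
Definition: a tree is height-balanced if, at every node, |h(left) - h(right)| <= 1 (empty subtree has height -1).
Bottom-up per-node check:
  node 11: h_left=-1, h_right=-1, diff=0 [OK], height=0
  node 15: h_left=0, h_right=-1, diff=1 [OK], height=1
  node 32: h_left=-1, h_right=-1, diff=0 [OK], height=0
  node 23: h_left=1, h_right=0, diff=1 [OK], height=2
  node 37: h_left=-1, h_right=-1, diff=0 [OK], height=0
  node 44: h_left=-1, h_right=-1, diff=0 [OK], height=0
  node 40: h_left=0, h_right=0, diff=0 [OK], height=1
  node 35: h_left=2, h_right=1, diff=1 [OK], height=3
All nodes satisfy the balance condition.
Result: Balanced


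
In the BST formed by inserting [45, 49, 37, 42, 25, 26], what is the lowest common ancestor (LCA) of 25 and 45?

Tree insertion order: [45, 49, 37, 42, 25, 26]
Tree (level-order array): [45, 37, 49, 25, 42, None, None, None, 26]
In a BST, the LCA of p=25, q=45 is the first node v on the
root-to-leaf path with p <= v <= q (go left if both < v, right if both > v).
Walk from root:
  at 45: 25 <= 45 <= 45, this is the LCA
LCA = 45


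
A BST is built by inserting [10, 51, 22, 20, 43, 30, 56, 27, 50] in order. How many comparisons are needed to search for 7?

Search path for 7: 10
Found: False
Comparisons: 1


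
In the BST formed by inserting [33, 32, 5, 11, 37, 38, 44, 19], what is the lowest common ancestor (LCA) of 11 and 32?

Tree insertion order: [33, 32, 5, 11, 37, 38, 44, 19]
Tree (level-order array): [33, 32, 37, 5, None, None, 38, None, 11, None, 44, None, 19]
In a BST, the LCA of p=11, q=32 is the first node v on the
root-to-leaf path with p <= v <= q (go left if both < v, right if both > v).
Walk from root:
  at 33: both 11 and 32 < 33, go left
  at 32: 11 <= 32 <= 32, this is the LCA
LCA = 32


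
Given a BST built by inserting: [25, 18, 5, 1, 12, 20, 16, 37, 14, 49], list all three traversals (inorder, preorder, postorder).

Tree insertion order: [25, 18, 5, 1, 12, 20, 16, 37, 14, 49]
Tree (level-order array): [25, 18, 37, 5, 20, None, 49, 1, 12, None, None, None, None, None, None, None, 16, 14]
Inorder (L, root, R): [1, 5, 12, 14, 16, 18, 20, 25, 37, 49]
Preorder (root, L, R): [25, 18, 5, 1, 12, 16, 14, 20, 37, 49]
Postorder (L, R, root): [1, 14, 16, 12, 5, 20, 18, 49, 37, 25]


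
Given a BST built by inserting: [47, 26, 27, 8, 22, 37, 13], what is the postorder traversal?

Tree insertion order: [47, 26, 27, 8, 22, 37, 13]
Tree (level-order array): [47, 26, None, 8, 27, None, 22, None, 37, 13]
Postorder traversal: [13, 22, 8, 37, 27, 26, 47]


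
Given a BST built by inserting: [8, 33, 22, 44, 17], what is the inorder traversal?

Tree insertion order: [8, 33, 22, 44, 17]
Tree (level-order array): [8, None, 33, 22, 44, 17]
Inorder traversal: [8, 17, 22, 33, 44]


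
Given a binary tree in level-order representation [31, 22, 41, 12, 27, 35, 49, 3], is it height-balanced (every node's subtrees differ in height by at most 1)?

Tree (level-order array): [31, 22, 41, 12, 27, 35, 49, 3]
Definition: a tree is height-balanced if, at every node, |h(left) - h(right)| <= 1 (empty subtree has height -1).
Bottom-up per-node check:
  node 3: h_left=-1, h_right=-1, diff=0 [OK], height=0
  node 12: h_left=0, h_right=-1, diff=1 [OK], height=1
  node 27: h_left=-1, h_right=-1, diff=0 [OK], height=0
  node 22: h_left=1, h_right=0, diff=1 [OK], height=2
  node 35: h_left=-1, h_right=-1, diff=0 [OK], height=0
  node 49: h_left=-1, h_right=-1, diff=0 [OK], height=0
  node 41: h_left=0, h_right=0, diff=0 [OK], height=1
  node 31: h_left=2, h_right=1, diff=1 [OK], height=3
All nodes satisfy the balance condition.
Result: Balanced


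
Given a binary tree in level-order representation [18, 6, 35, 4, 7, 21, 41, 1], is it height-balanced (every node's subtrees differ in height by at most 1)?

Tree (level-order array): [18, 6, 35, 4, 7, 21, 41, 1]
Definition: a tree is height-balanced if, at every node, |h(left) - h(right)| <= 1 (empty subtree has height -1).
Bottom-up per-node check:
  node 1: h_left=-1, h_right=-1, diff=0 [OK], height=0
  node 4: h_left=0, h_right=-1, diff=1 [OK], height=1
  node 7: h_left=-1, h_right=-1, diff=0 [OK], height=0
  node 6: h_left=1, h_right=0, diff=1 [OK], height=2
  node 21: h_left=-1, h_right=-1, diff=0 [OK], height=0
  node 41: h_left=-1, h_right=-1, diff=0 [OK], height=0
  node 35: h_left=0, h_right=0, diff=0 [OK], height=1
  node 18: h_left=2, h_right=1, diff=1 [OK], height=3
All nodes satisfy the balance condition.
Result: Balanced


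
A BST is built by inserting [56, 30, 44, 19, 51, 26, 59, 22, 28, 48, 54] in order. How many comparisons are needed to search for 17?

Search path for 17: 56 -> 30 -> 19
Found: False
Comparisons: 3


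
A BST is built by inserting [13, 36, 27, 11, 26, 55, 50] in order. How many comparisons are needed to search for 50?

Search path for 50: 13 -> 36 -> 55 -> 50
Found: True
Comparisons: 4


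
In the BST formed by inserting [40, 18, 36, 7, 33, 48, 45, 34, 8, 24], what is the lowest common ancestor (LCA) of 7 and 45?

Tree insertion order: [40, 18, 36, 7, 33, 48, 45, 34, 8, 24]
Tree (level-order array): [40, 18, 48, 7, 36, 45, None, None, 8, 33, None, None, None, None, None, 24, 34]
In a BST, the LCA of p=7, q=45 is the first node v on the
root-to-leaf path with p <= v <= q (go left if both < v, right if both > v).
Walk from root:
  at 40: 7 <= 40 <= 45, this is the LCA
LCA = 40


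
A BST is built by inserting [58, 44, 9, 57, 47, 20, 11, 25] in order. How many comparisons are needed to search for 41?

Search path for 41: 58 -> 44 -> 9 -> 20 -> 25
Found: False
Comparisons: 5


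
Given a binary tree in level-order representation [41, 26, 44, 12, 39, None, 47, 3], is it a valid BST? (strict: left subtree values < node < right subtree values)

Level-order array: [41, 26, 44, 12, 39, None, 47, 3]
Validate using subtree bounds (lo, hi): at each node, require lo < value < hi,
then recurse left with hi=value and right with lo=value.
Preorder trace (stopping at first violation):
  at node 41 with bounds (-inf, +inf): OK
  at node 26 with bounds (-inf, 41): OK
  at node 12 with bounds (-inf, 26): OK
  at node 3 with bounds (-inf, 12): OK
  at node 39 with bounds (26, 41): OK
  at node 44 with bounds (41, +inf): OK
  at node 47 with bounds (44, +inf): OK
No violation found at any node.
Result: Valid BST


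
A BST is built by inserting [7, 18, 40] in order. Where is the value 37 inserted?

Starting tree (level order): [7, None, 18, None, 40]
Insertion path: 7 -> 18 -> 40
Result: insert 37 as left child of 40
Final tree (level order): [7, None, 18, None, 40, 37]


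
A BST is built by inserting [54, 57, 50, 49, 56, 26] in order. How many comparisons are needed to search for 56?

Search path for 56: 54 -> 57 -> 56
Found: True
Comparisons: 3


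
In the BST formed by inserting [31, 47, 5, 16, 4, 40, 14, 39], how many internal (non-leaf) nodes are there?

Tree built from: [31, 47, 5, 16, 4, 40, 14, 39]
Tree (level-order array): [31, 5, 47, 4, 16, 40, None, None, None, 14, None, 39]
Rule: An internal node has at least one child.
Per-node child counts:
  node 31: 2 child(ren)
  node 5: 2 child(ren)
  node 4: 0 child(ren)
  node 16: 1 child(ren)
  node 14: 0 child(ren)
  node 47: 1 child(ren)
  node 40: 1 child(ren)
  node 39: 0 child(ren)
Matching nodes: [31, 5, 16, 47, 40]
Count of internal (non-leaf) nodes: 5


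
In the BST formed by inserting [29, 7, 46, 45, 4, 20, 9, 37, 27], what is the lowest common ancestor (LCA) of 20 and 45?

Tree insertion order: [29, 7, 46, 45, 4, 20, 9, 37, 27]
Tree (level-order array): [29, 7, 46, 4, 20, 45, None, None, None, 9, 27, 37]
In a BST, the LCA of p=20, q=45 is the first node v on the
root-to-leaf path with p <= v <= q (go left if both < v, right if both > v).
Walk from root:
  at 29: 20 <= 29 <= 45, this is the LCA
LCA = 29


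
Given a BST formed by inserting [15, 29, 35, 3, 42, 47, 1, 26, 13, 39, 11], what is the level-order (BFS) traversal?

Tree insertion order: [15, 29, 35, 3, 42, 47, 1, 26, 13, 39, 11]
Tree (level-order array): [15, 3, 29, 1, 13, 26, 35, None, None, 11, None, None, None, None, 42, None, None, 39, 47]
BFS from the root, enqueuing left then right child of each popped node:
  queue [15] -> pop 15, enqueue [3, 29], visited so far: [15]
  queue [3, 29] -> pop 3, enqueue [1, 13], visited so far: [15, 3]
  queue [29, 1, 13] -> pop 29, enqueue [26, 35], visited so far: [15, 3, 29]
  queue [1, 13, 26, 35] -> pop 1, enqueue [none], visited so far: [15, 3, 29, 1]
  queue [13, 26, 35] -> pop 13, enqueue [11], visited so far: [15, 3, 29, 1, 13]
  queue [26, 35, 11] -> pop 26, enqueue [none], visited so far: [15, 3, 29, 1, 13, 26]
  queue [35, 11] -> pop 35, enqueue [42], visited so far: [15, 3, 29, 1, 13, 26, 35]
  queue [11, 42] -> pop 11, enqueue [none], visited so far: [15, 3, 29, 1, 13, 26, 35, 11]
  queue [42] -> pop 42, enqueue [39, 47], visited so far: [15, 3, 29, 1, 13, 26, 35, 11, 42]
  queue [39, 47] -> pop 39, enqueue [none], visited so far: [15, 3, 29, 1, 13, 26, 35, 11, 42, 39]
  queue [47] -> pop 47, enqueue [none], visited so far: [15, 3, 29, 1, 13, 26, 35, 11, 42, 39, 47]
Result: [15, 3, 29, 1, 13, 26, 35, 11, 42, 39, 47]


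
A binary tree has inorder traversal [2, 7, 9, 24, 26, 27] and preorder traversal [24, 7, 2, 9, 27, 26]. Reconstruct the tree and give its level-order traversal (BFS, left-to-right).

Inorder:  [2, 7, 9, 24, 26, 27]
Preorder: [24, 7, 2, 9, 27, 26]
Algorithm: preorder visits root first, so consume preorder in order;
for each root, split the current inorder slice at that value into
left-subtree inorder and right-subtree inorder, then recurse.
Recursive splits:
  root=24; inorder splits into left=[2, 7, 9], right=[26, 27]
  root=7; inorder splits into left=[2], right=[9]
  root=2; inorder splits into left=[], right=[]
  root=9; inorder splits into left=[], right=[]
  root=27; inorder splits into left=[26], right=[]
  root=26; inorder splits into left=[], right=[]
Reconstructed level-order: [24, 7, 27, 2, 9, 26]


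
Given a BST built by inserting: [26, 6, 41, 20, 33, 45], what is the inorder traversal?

Tree insertion order: [26, 6, 41, 20, 33, 45]
Tree (level-order array): [26, 6, 41, None, 20, 33, 45]
Inorder traversal: [6, 20, 26, 33, 41, 45]


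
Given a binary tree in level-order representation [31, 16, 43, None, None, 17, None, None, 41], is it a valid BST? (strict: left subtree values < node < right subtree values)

Level-order array: [31, 16, 43, None, None, 17, None, None, 41]
Validate using subtree bounds (lo, hi): at each node, require lo < value < hi,
then recurse left with hi=value and right with lo=value.
Preorder trace (stopping at first violation):
  at node 31 with bounds (-inf, +inf): OK
  at node 16 with bounds (-inf, 31): OK
  at node 43 with bounds (31, +inf): OK
  at node 17 with bounds (31, 43): VIOLATION
Node 17 violates its bound: not (31 < 17 < 43).
Result: Not a valid BST


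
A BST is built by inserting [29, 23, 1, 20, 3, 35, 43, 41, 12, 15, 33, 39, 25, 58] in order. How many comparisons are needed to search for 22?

Search path for 22: 29 -> 23 -> 1 -> 20
Found: False
Comparisons: 4


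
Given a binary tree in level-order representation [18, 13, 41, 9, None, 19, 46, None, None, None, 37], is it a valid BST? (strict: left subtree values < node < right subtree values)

Level-order array: [18, 13, 41, 9, None, 19, 46, None, None, None, 37]
Validate using subtree bounds (lo, hi): at each node, require lo < value < hi,
then recurse left with hi=value and right with lo=value.
Preorder trace (stopping at first violation):
  at node 18 with bounds (-inf, +inf): OK
  at node 13 with bounds (-inf, 18): OK
  at node 9 with bounds (-inf, 13): OK
  at node 41 with bounds (18, +inf): OK
  at node 19 with bounds (18, 41): OK
  at node 37 with bounds (19, 41): OK
  at node 46 with bounds (41, +inf): OK
No violation found at any node.
Result: Valid BST


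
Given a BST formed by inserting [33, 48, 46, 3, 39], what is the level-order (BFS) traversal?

Tree insertion order: [33, 48, 46, 3, 39]
Tree (level-order array): [33, 3, 48, None, None, 46, None, 39]
BFS from the root, enqueuing left then right child of each popped node:
  queue [33] -> pop 33, enqueue [3, 48], visited so far: [33]
  queue [3, 48] -> pop 3, enqueue [none], visited so far: [33, 3]
  queue [48] -> pop 48, enqueue [46], visited so far: [33, 3, 48]
  queue [46] -> pop 46, enqueue [39], visited so far: [33, 3, 48, 46]
  queue [39] -> pop 39, enqueue [none], visited so far: [33, 3, 48, 46, 39]
Result: [33, 3, 48, 46, 39]


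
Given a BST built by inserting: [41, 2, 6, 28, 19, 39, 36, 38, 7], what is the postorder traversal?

Tree insertion order: [41, 2, 6, 28, 19, 39, 36, 38, 7]
Tree (level-order array): [41, 2, None, None, 6, None, 28, 19, 39, 7, None, 36, None, None, None, None, 38]
Postorder traversal: [7, 19, 38, 36, 39, 28, 6, 2, 41]


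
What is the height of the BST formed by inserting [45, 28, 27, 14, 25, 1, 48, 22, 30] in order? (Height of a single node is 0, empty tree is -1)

Insertion order: [45, 28, 27, 14, 25, 1, 48, 22, 30]
Tree (level-order array): [45, 28, 48, 27, 30, None, None, 14, None, None, None, 1, 25, None, None, 22]
Compute height bottom-up (empty subtree = -1):
  height(1) = 1 + max(-1, -1) = 0
  height(22) = 1 + max(-1, -1) = 0
  height(25) = 1 + max(0, -1) = 1
  height(14) = 1 + max(0, 1) = 2
  height(27) = 1 + max(2, -1) = 3
  height(30) = 1 + max(-1, -1) = 0
  height(28) = 1 + max(3, 0) = 4
  height(48) = 1 + max(-1, -1) = 0
  height(45) = 1 + max(4, 0) = 5
Height = 5


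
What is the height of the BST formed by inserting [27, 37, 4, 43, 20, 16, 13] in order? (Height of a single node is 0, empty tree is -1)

Insertion order: [27, 37, 4, 43, 20, 16, 13]
Tree (level-order array): [27, 4, 37, None, 20, None, 43, 16, None, None, None, 13]
Compute height bottom-up (empty subtree = -1):
  height(13) = 1 + max(-1, -1) = 0
  height(16) = 1 + max(0, -1) = 1
  height(20) = 1 + max(1, -1) = 2
  height(4) = 1 + max(-1, 2) = 3
  height(43) = 1 + max(-1, -1) = 0
  height(37) = 1 + max(-1, 0) = 1
  height(27) = 1 + max(3, 1) = 4
Height = 4


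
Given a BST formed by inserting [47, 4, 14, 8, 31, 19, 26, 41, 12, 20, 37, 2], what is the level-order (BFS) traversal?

Tree insertion order: [47, 4, 14, 8, 31, 19, 26, 41, 12, 20, 37, 2]
Tree (level-order array): [47, 4, None, 2, 14, None, None, 8, 31, None, 12, 19, 41, None, None, None, 26, 37, None, 20]
BFS from the root, enqueuing left then right child of each popped node:
  queue [47] -> pop 47, enqueue [4], visited so far: [47]
  queue [4] -> pop 4, enqueue [2, 14], visited so far: [47, 4]
  queue [2, 14] -> pop 2, enqueue [none], visited so far: [47, 4, 2]
  queue [14] -> pop 14, enqueue [8, 31], visited so far: [47, 4, 2, 14]
  queue [8, 31] -> pop 8, enqueue [12], visited so far: [47, 4, 2, 14, 8]
  queue [31, 12] -> pop 31, enqueue [19, 41], visited so far: [47, 4, 2, 14, 8, 31]
  queue [12, 19, 41] -> pop 12, enqueue [none], visited so far: [47, 4, 2, 14, 8, 31, 12]
  queue [19, 41] -> pop 19, enqueue [26], visited so far: [47, 4, 2, 14, 8, 31, 12, 19]
  queue [41, 26] -> pop 41, enqueue [37], visited so far: [47, 4, 2, 14, 8, 31, 12, 19, 41]
  queue [26, 37] -> pop 26, enqueue [20], visited so far: [47, 4, 2, 14, 8, 31, 12, 19, 41, 26]
  queue [37, 20] -> pop 37, enqueue [none], visited so far: [47, 4, 2, 14, 8, 31, 12, 19, 41, 26, 37]
  queue [20] -> pop 20, enqueue [none], visited so far: [47, 4, 2, 14, 8, 31, 12, 19, 41, 26, 37, 20]
Result: [47, 4, 2, 14, 8, 31, 12, 19, 41, 26, 37, 20]


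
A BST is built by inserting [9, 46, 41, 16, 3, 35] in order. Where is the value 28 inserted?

Starting tree (level order): [9, 3, 46, None, None, 41, None, 16, None, None, 35]
Insertion path: 9 -> 46 -> 41 -> 16 -> 35
Result: insert 28 as left child of 35
Final tree (level order): [9, 3, 46, None, None, 41, None, 16, None, None, 35, 28]


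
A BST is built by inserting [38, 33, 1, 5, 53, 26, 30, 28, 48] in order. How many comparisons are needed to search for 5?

Search path for 5: 38 -> 33 -> 1 -> 5
Found: True
Comparisons: 4


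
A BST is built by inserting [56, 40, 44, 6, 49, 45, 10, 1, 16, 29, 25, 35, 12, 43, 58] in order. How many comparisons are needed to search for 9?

Search path for 9: 56 -> 40 -> 6 -> 10
Found: False
Comparisons: 4


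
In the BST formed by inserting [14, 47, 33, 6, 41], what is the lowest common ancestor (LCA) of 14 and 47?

Tree insertion order: [14, 47, 33, 6, 41]
Tree (level-order array): [14, 6, 47, None, None, 33, None, None, 41]
In a BST, the LCA of p=14, q=47 is the first node v on the
root-to-leaf path with p <= v <= q (go left if both < v, right if both > v).
Walk from root:
  at 14: 14 <= 14 <= 47, this is the LCA
LCA = 14


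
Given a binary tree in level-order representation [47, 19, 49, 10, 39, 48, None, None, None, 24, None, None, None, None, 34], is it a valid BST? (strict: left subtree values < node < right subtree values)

Level-order array: [47, 19, 49, 10, 39, 48, None, None, None, 24, None, None, None, None, 34]
Validate using subtree bounds (lo, hi): at each node, require lo < value < hi,
then recurse left with hi=value and right with lo=value.
Preorder trace (stopping at first violation):
  at node 47 with bounds (-inf, +inf): OK
  at node 19 with bounds (-inf, 47): OK
  at node 10 with bounds (-inf, 19): OK
  at node 39 with bounds (19, 47): OK
  at node 24 with bounds (19, 39): OK
  at node 34 with bounds (24, 39): OK
  at node 49 with bounds (47, +inf): OK
  at node 48 with bounds (47, 49): OK
No violation found at any node.
Result: Valid BST


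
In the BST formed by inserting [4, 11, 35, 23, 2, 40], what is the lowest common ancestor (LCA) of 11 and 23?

Tree insertion order: [4, 11, 35, 23, 2, 40]
Tree (level-order array): [4, 2, 11, None, None, None, 35, 23, 40]
In a BST, the LCA of p=11, q=23 is the first node v on the
root-to-leaf path with p <= v <= q (go left if both < v, right if both > v).
Walk from root:
  at 4: both 11 and 23 > 4, go right
  at 11: 11 <= 11 <= 23, this is the LCA
LCA = 11


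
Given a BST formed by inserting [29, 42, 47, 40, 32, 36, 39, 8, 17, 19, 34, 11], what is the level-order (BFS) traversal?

Tree insertion order: [29, 42, 47, 40, 32, 36, 39, 8, 17, 19, 34, 11]
Tree (level-order array): [29, 8, 42, None, 17, 40, 47, 11, 19, 32, None, None, None, None, None, None, None, None, 36, 34, 39]
BFS from the root, enqueuing left then right child of each popped node:
  queue [29] -> pop 29, enqueue [8, 42], visited so far: [29]
  queue [8, 42] -> pop 8, enqueue [17], visited so far: [29, 8]
  queue [42, 17] -> pop 42, enqueue [40, 47], visited so far: [29, 8, 42]
  queue [17, 40, 47] -> pop 17, enqueue [11, 19], visited so far: [29, 8, 42, 17]
  queue [40, 47, 11, 19] -> pop 40, enqueue [32], visited so far: [29, 8, 42, 17, 40]
  queue [47, 11, 19, 32] -> pop 47, enqueue [none], visited so far: [29, 8, 42, 17, 40, 47]
  queue [11, 19, 32] -> pop 11, enqueue [none], visited so far: [29, 8, 42, 17, 40, 47, 11]
  queue [19, 32] -> pop 19, enqueue [none], visited so far: [29, 8, 42, 17, 40, 47, 11, 19]
  queue [32] -> pop 32, enqueue [36], visited so far: [29, 8, 42, 17, 40, 47, 11, 19, 32]
  queue [36] -> pop 36, enqueue [34, 39], visited so far: [29, 8, 42, 17, 40, 47, 11, 19, 32, 36]
  queue [34, 39] -> pop 34, enqueue [none], visited so far: [29, 8, 42, 17, 40, 47, 11, 19, 32, 36, 34]
  queue [39] -> pop 39, enqueue [none], visited so far: [29, 8, 42, 17, 40, 47, 11, 19, 32, 36, 34, 39]
Result: [29, 8, 42, 17, 40, 47, 11, 19, 32, 36, 34, 39]


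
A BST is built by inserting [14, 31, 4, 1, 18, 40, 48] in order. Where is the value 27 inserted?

Starting tree (level order): [14, 4, 31, 1, None, 18, 40, None, None, None, None, None, 48]
Insertion path: 14 -> 31 -> 18
Result: insert 27 as right child of 18
Final tree (level order): [14, 4, 31, 1, None, 18, 40, None, None, None, 27, None, 48]


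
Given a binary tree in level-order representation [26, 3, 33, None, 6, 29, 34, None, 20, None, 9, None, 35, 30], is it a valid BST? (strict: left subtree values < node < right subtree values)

Level-order array: [26, 3, 33, None, 6, 29, 34, None, 20, None, 9, None, 35, 30]
Validate using subtree bounds (lo, hi): at each node, require lo < value < hi,
then recurse left with hi=value and right with lo=value.
Preorder trace (stopping at first violation):
  at node 26 with bounds (-inf, +inf): OK
  at node 3 with bounds (-inf, 26): OK
  at node 6 with bounds (3, 26): OK
  at node 20 with bounds (6, 26): OK
  at node 30 with bounds (6, 20): VIOLATION
Node 30 violates its bound: not (6 < 30 < 20).
Result: Not a valid BST


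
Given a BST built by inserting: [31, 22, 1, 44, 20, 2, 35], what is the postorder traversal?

Tree insertion order: [31, 22, 1, 44, 20, 2, 35]
Tree (level-order array): [31, 22, 44, 1, None, 35, None, None, 20, None, None, 2]
Postorder traversal: [2, 20, 1, 22, 35, 44, 31]


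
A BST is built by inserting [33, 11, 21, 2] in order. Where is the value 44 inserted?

Starting tree (level order): [33, 11, None, 2, 21]
Insertion path: 33
Result: insert 44 as right child of 33
Final tree (level order): [33, 11, 44, 2, 21]


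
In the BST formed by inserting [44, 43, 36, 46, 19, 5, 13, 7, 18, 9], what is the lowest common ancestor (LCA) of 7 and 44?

Tree insertion order: [44, 43, 36, 46, 19, 5, 13, 7, 18, 9]
Tree (level-order array): [44, 43, 46, 36, None, None, None, 19, None, 5, None, None, 13, 7, 18, None, 9]
In a BST, the LCA of p=7, q=44 is the first node v on the
root-to-leaf path with p <= v <= q (go left if both < v, right if both > v).
Walk from root:
  at 44: 7 <= 44 <= 44, this is the LCA
LCA = 44


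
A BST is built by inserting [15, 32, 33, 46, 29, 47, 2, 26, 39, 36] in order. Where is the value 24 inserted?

Starting tree (level order): [15, 2, 32, None, None, 29, 33, 26, None, None, 46, None, None, 39, 47, 36]
Insertion path: 15 -> 32 -> 29 -> 26
Result: insert 24 as left child of 26
Final tree (level order): [15, 2, 32, None, None, 29, 33, 26, None, None, 46, 24, None, 39, 47, None, None, 36]


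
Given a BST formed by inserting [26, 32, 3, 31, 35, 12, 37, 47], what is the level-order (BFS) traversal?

Tree insertion order: [26, 32, 3, 31, 35, 12, 37, 47]
Tree (level-order array): [26, 3, 32, None, 12, 31, 35, None, None, None, None, None, 37, None, 47]
BFS from the root, enqueuing left then right child of each popped node:
  queue [26] -> pop 26, enqueue [3, 32], visited so far: [26]
  queue [3, 32] -> pop 3, enqueue [12], visited so far: [26, 3]
  queue [32, 12] -> pop 32, enqueue [31, 35], visited so far: [26, 3, 32]
  queue [12, 31, 35] -> pop 12, enqueue [none], visited so far: [26, 3, 32, 12]
  queue [31, 35] -> pop 31, enqueue [none], visited so far: [26, 3, 32, 12, 31]
  queue [35] -> pop 35, enqueue [37], visited so far: [26, 3, 32, 12, 31, 35]
  queue [37] -> pop 37, enqueue [47], visited so far: [26, 3, 32, 12, 31, 35, 37]
  queue [47] -> pop 47, enqueue [none], visited so far: [26, 3, 32, 12, 31, 35, 37, 47]
Result: [26, 3, 32, 12, 31, 35, 37, 47]


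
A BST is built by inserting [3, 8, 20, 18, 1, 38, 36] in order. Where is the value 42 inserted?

Starting tree (level order): [3, 1, 8, None, None, None, 20, 18, 38, None, None, 36]
Insertion path: 3 -> 8 -> 20 -> 38
Result: insert 42 as right child of 38
Final tree (level order): [3, 1, 8, None, None, None, 20, 18, 38, None, None, 36, 42]


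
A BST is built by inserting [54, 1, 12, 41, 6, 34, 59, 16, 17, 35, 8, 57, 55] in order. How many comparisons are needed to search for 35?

Search path for 35: 54 -> 1 -> 12 -> 41 -> 34 -> 35
Found: True
Comparisons: 6


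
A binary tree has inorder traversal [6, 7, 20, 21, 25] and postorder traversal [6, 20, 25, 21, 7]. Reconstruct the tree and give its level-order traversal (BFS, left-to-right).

Inorder:   [6, 7, 20, 21, 25]
Postorder: [6, 20, 25, 21, 7]
Algorithm: postorder visits root last, so walk postorder right-to-left;
each value is the root of the current inorder slice — split it at that
value, recurse on the right subtree first, then the left.
Recursive splits:
  root=7; inorder splits into left=[6], right=[20, 21, 25]
  root=21; inorder splits into left=[20], right=[25]
  root=25; inorder splits into left=[], right=[]
  root=20; inorder splits into left=[], right=[]
  root=6; inorder splits into left=[], right=[]
Reconstructed level-order: [7, 6, 21, 20, 25]


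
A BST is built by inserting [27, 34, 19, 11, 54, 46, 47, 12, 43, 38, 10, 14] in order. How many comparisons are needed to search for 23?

Search path for 23: 27 -> 19
Found: False
Comparisons: 2


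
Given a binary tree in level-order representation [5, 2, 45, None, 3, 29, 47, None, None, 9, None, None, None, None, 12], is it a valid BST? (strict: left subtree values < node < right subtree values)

Level-order array: [5, 2, 45, None, 3, 29, 47, None, None, 9, None, None, None, None, 12]
Validate using subtree bounds (lo, hi): at each node, require lo < value < hi,
then recurse left with hi=value and right with lo=value.
Preorder trace (stopping at first violation):
  at node 5 with bounds (-inf, +inf): OK
  at node 2 with bounds (-inf, 5): OK
  at node 3 with bounds (2, 5): OK
  at node 45 with bounds (5, +inf): OK
  at node 29 with bounds (5, 45): OK
  at node 9 with bounds (5, 29): OK
  at node 12 with bounds (9, 29): OK
  at node 47 with bounds (45, +inf): OK
No violation found at any node.
Result: Valid BST


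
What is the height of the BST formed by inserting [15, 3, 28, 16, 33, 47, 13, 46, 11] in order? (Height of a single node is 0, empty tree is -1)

Insertion order: [15, 3, 28, 16, 33, 47, 13, 46, 11]
Tree (level-order array): [15, 3, 28, None, 13, 16, 33, 11, None, None, None, None, 47, None, None, 46]
Compute height bottom-up (empty subtree = -1):
  height(11) = 1 + max(-1, -1) = 0
  height(13) = 1 + max(0, -1) = 1
  height(3) = 1 + max(-1, 1) = 2
  height(16) = 1 + max(-1, -1) = 0
  height(46) = 1 + max(-1, -1) = 0
  height(47) = 1 + max(0, -1) = 1
  height(33) = 1 + max(-1, 1) = 2
  height(28) = 1 + max(0, 2) = 3
  height(15) = 1 + max(2, 3) = 4
Height = 4


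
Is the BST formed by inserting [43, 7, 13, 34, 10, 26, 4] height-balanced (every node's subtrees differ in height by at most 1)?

Tree (level-order array): [43, 7, None, 4, 13, None, None, 10, 34, None, None, 26]
Definition: a tree is height-balanced if, at every node, |h(left) - h(right)| <= 1 (empty subtree has height -1).
Bottom-up per-node check:
  node 4: h_left=-1, h_right=-1, diff=0 [OK], height=0
  node 10: h_left=-1, h_right=-1, diff=0 [OK], height=0
  node 26: h_left=-1, h_right=-1, diff=0 [OK], height=0
  node 34: h_left=0, h_right=-1, diff=1 [OK], height=1
  node 13: h_left=0, h_right=1, diff=1 [OK], height=2
  node 7: h_left=0, h_right=2, diff=2 [FAIL (|0-2|=2 > 1)], height=3
  node 43: h_left=3, h_right=-1, diff=4 [FAIL (|3--1|=4 > 1)], height=4
Node 7 violates the condition: |0 - 2| = 2 > 1.
Result: Not balanced


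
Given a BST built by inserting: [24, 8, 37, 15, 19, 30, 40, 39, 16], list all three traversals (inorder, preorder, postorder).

Tree insertion order: [24, 8, 37, 15, 19, 30, 40, 39, 16]
Tree (level-order array): [24, 8, 37, None, 15, 30, 40, None, 19, None, None, 39, None, 16]
Inorder (L, root, R): [8, 15, 16, 19, 24, 30, 37, 39, 40]
Preorder (root, L, R): [24, 8, 15, 19, 16, 37, 30, 40, 39]
Postorder (L, R, root): [16, 19, 15, 8, 30, 39, 40, 37, 24]


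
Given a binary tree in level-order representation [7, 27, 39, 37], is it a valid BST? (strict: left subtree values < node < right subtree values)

Level-order array: [7, 27, 39, 37]
Validate using subtree bounds (lo, hi): at each node, require lo < value < hi,
then recurse left with hi=value and right with lo=value.
Preorder trace (stopping at first violation):
  at node 7 with bounds (-inf, +inf): OK
  at node 27 with bounds (-inf, 7): VIOLATION
Node 27 violates its bound: not (-inf < 27 < 7).
Result: Not a valid BST


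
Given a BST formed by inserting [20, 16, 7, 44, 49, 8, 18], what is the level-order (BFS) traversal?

Tree insertion order: [20, 16, 7, 44, 49, 8, 18]
Tree (level-order array): [20, 16, 44, 7, 18, None, 49, None, 8]
BFS from the root, enqueuing left then right child of each popped node:
  queue [20] -> pop 20, enqueue [16, 44], visited so far: [20]
  queue [16, 44] -> pop 16, enqueue [7, 18], visited so far: [20, 16]
  queue [44, 7, 18] -> pop 44, enqueue [49], visited so far: [20, 16, 44]
  queue [7, 18, 49] -> pop 7, enqueue [8], visited so far: [20, 16, 44, 7]
  queue [18, 49, 8] -> pop 18, enqueue [none], visited so far: [20, 16, 44, 7, 18]
  queue [49, 8] -> pop 49, enqueue [none], visited so far: [20, 16, 44, 7, 18, 49]
  queue [8] -> pop 8, enqueue [none], visited so far: [20, 16, 44, 7, 18, 49, 8]
Result: [20, 16, 44, 7, 18, 49, 8]


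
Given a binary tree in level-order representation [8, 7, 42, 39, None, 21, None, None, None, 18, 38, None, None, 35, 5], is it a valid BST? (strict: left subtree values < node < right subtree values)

Level-order array: [8, 7, 42, 39, None, 21, None, None, None, 18, 38, None, None, 35, 5]
Validate using subtree bounds (lo, hi): at each node, require lo < value < hi,
then recurse left with hi=value and right with lo=value.
Preorder trace (stopping at first violation):
  at node 8 with bounds (-inf, +inf): OK
  at node 7 with bounds (-inf, 8): OK
  at node 39 with bounds (-inf, 7): VIOLATION
Node 39 violates its bound: not (-inf < 39 < 7).
Result: Not a valid BST


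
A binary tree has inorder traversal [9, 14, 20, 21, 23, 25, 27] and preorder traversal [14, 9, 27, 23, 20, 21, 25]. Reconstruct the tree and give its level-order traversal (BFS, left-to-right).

Inorder:  [9, 14, 20, 21, 23, 25, 27]
Preorder: [14, 9, 27, 23, 20, 21, 25]
Algorithm: preorder visits root first, so consume preorder in order;
for each root, split the current inorder slice at that value into
left-subtree inorder and right-subtree inorder, then recurse.
Recursive splits:
  root=14; inorder splits into left=[9], right=[20, 21, 23, 25, 27]
  root=9; inorder splits into left=[], right=[]
  root=27; inorder splits into left=[20, 21, 23, 25], right=[]
  root=23; inorder splits into left=[20, 21], right=[25]
  root=20; inorder splits into left=[], right=[21]
  root=21; inorder splits into left=[], right=[]
  root=25; inorder splits into left=[], right=[]
Reconstructed level-order: [14, 9, 27, 23, 20, 25, 21]


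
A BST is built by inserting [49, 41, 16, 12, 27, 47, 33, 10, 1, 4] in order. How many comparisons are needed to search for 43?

Search path for 43: 49 -> 41 -> 47
Found: False
Comparisons: 3


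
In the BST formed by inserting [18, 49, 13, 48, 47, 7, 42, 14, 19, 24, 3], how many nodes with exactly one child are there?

Tree built from: [18, 49, 13, 48, 47, 7, 42, 14, 19, 24, 3]
Tree (level-order array): [18, 13, 49, 7, 14, 48, None, 3, None, None, None, 47, None, None, None, 42, None, 19, None, None, 24]
Rule: These are nodes with exactly 1 non-null child.
Per-node child counts:
  node 18: 2 child(ren)
  node 13: 2 child(ren)
  node 7: 1 child(ren)
  node 3: 0 child(ren)
  node 14: 0 child(ren)
  node 49: 1 child(ren)
  node 48: 1 child(ren)
  node 47: 1 child(ren)
  node 42: 1 child(ren)
  node 19: 1 child(ren)
  node 24: 0 child(ren)
Matching nodes: [7, 49, 48, 47, 42, 19]
Count of nodes with exactly one child: 6


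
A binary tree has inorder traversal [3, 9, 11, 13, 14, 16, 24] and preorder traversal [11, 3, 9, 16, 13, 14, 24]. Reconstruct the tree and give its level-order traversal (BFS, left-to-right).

Inorder:  [3, 9, 11, 13, 14, 16, 24]
Preorder: [11, 3, 9, 16, 13, 14, 24]
Algorithm: preorder visits root first, so consume preorder in order;
for each root, split the current inorder slice at that value into
left-subtree inorder and right-subtree inorder, then recurse.
Recursive splits:
  root=11; inorder splits into left=[3, 9], right=[13, 14, 16, 24]
  root=3; inorder splits into left=[], right=[9]
  root=9; inorder splits into left=[], right=[]
  root=16; inorder splits into left=[13, 14], right=[24]
  root=13; inorder splits into left=[], right=[14]
  root=14; inorder splits into left=[], right=[]
  root=24; inorder splits into left=[], right=[]
Reconstructed level-order: [11, 3, 16, 9, 13, 24, 14]


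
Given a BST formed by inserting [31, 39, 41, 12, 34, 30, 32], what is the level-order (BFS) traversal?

Tree insertion order: [31, 39, 41, 12, 34, 30, 32]
Tree (level-order array): [31, 12, 39, None, 30, 34, 41, None, None, 32]
BFS from the root, enqueuing left then right child of each popped node:
  queue [31] -> pop 31, enqueue [12, 39], visited so far: [31]
  queue [12, 39] -> pop 12, enqueue [30], visited so far: [31, 12]
  queue [39, 30] -> pop 39, enqueue [34, 41], visited so far: [31, 12, 39]
  queue [30, 34, 41] -> pop 30, enqueue [none], visited so far: [31, 12, 39, 30]
  queue [34, 41] -> pop 34, enqueue [32], visited so far: [31, 12, 39, 30, 34]
  queue [41, 32] -> pop 41, enqueue [none], visited so far: [31, 12, 39, 30, 34, 41]
  queue [32] -> pop 32, enqueue [none], visited so far: [31, 12, 39, 30, 34, 41, 32]
Result: [31, 12, 39, 30, 34, 41, 32]


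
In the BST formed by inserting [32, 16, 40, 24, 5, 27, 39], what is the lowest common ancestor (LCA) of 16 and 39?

Tree insertion order: [32, 16, 40, 24, 5, 27, 39]
Tree (level-order array): [32, 16, 40, 5, 24, 39, None, None, None, None, 27]
In a BST, the LCA of p=16, q=39 is the first node v on the
root-to-leaf path with p <= v <= q (go left if both < v, right if both > v).
Walk from root:
  at 32: 16 <= 32 <= 39, this is the LCA
LCA = 32


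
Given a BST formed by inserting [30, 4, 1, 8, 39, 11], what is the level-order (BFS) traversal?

Tree insertion order: [30, 4, 1, 8, 39, 11]
Tree (level-order array): [30, 4, 39, 1, 8, None, None, None, None, None, 11]
BFS from the root, enqueuing left then right child of each popped node:
  queue [30] -> pop 30, enqueue [4, 39], visited so far: [30]
  queue [4, 39] -> pop 4, enqueue [1, 8], visited so far: [30, 4]
  queue [39, 1, 8] -> pop 39, enqueue [none], visited so far: [30, 4, 39]
  queue [1, 8] -> pop 1, enqueue [none], visited so far: [30, 4, 39, 1]
  queue [8] -> pop 8, enqueue [11], visited so far: [30, 4, 39, 1, 8]
  queue [11] -> pop 11, enqueue [none], visited so far: [30, 4, 39, 1, 8, 11]
Result: [30, 4, 39, 1, 8, 11]


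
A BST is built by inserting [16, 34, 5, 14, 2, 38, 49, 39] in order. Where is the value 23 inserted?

Starting tree (level order): [16, 5, 34, 2, 14, None, 38, None, None, None, None, None, 49, 39]
Insertion path: 16 -> 34
Result: insert 23 as left child of 34
Final tree (level order): [16, 5, 34, 2, 14, 23, 38, None, None, None, None, None, None, None, 49, 39]


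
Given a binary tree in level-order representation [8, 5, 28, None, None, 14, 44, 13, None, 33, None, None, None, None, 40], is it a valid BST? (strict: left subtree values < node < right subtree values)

Level-order array: [8, 5, 28, None, None, 14, 44, 13, None, 33, None, None, None, None, 40]
Validate using subtree bounds (lo, hi): at each node, require lo < value < hi,
then recurse left with hi=value and right with lo=value.
Preorder trace (stopping at first violation):
  at node 8 with bounds (-inf, +inf): OK
  at node 5 with bounds (-inf, 8): OK
  at node 28 with bounds (8, +inf): OK
  at node 14 with bounds (8, 28): OK
  at node 13 with bounds (8, 14): OK
  at node 44 with bounds (28, +inf): OK
  at node 33 with bounds (28, 44): OK
  at node 40 with bounds (33, 44): OK
No violation found at any node.
Result: Valid BST


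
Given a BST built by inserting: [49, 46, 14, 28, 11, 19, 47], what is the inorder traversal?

Tree insertion order: [49, 46, 14, 28, 11, 19, 47]
Tree (level-order array): [49, 46, None, 14, 47, 11, 28, None, None, None, None, 19]
Inorder traversal: [11, 14, 19, 28, 46, 47, 49]


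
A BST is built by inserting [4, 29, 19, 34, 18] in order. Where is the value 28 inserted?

Starting tree (level order): [4, None, 29, 19, 34, 18]
Insertion path: 4 -> 29 -> 19
Result: insert 28 as right child of 19
Final tree (level order): [4, None, 29, 19, 34, 18, 28]


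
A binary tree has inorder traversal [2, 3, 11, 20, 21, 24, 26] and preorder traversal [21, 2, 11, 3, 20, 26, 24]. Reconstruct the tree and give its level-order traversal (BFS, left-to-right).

Inorder:  [2, 3, 11, 20, 21, 24, 26]
Preorder: [21, 2, 11, 3, 20, 26, 24]
Algorithm: preorder visits root first, so consume preorder in order;
for each root, split the current inorder slice at that value into
left-subtree inorder and right-subtree inorder, then recurse.
Recursive splits:
  root=21; inorder splits into left=[2, 3, 11, 20], right=[24, 26]
  root=2; inorder splits into left=[], right=[3, 11, 20]
  root=11; inorder splits into left=[3], right=[20]
  root=3; inorder splits into left=[], right=[]
  root=20; inorder splits into left=[], right=[]
  root=26; inorder splits into left=[24], right=[]
  root=24; inorder splits into left=[], right=[]
Reconstructed level-order: [21, 2, 26, 11, 24, 3, 20]


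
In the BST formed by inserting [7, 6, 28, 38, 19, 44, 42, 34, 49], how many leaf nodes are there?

Tree built from: [7, 6, 28, 38, 19, 44, 42, 34, 49]
Tree (level-order array): [7, 6, 28, None, None, 19, 38, None, None, 34, 44, None, None, 42, 49]
Rule: A leaf has 0 children.
Per-node child counts:
  node 7: 2 child(ren)
  node 6: 0 child(ren)
  node 28: 2 child(ren)
  node 19: 0 child(ren)
  node 38: 2 child(ren)
  node 34: 0 child(ren)
  node 44: 2 child(ren)
  node 42: 0 child(ren)
  node 49: 0 child(ren)
Matching nodes: [6, 19, 34, 42, 49]
Count of leaf nodes: 5


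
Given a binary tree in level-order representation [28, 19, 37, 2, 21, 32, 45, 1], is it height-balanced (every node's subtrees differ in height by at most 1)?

Tree (level-order array): [28, 19, 37, 2, 21, 32, 45, 1]
Definition: a tree is height-balanced if, at every node, |h(left) - h(right)| <= 1 (empty subtree has height -1).
Bottom-up per-node check:
  node 1: h_left=-1, h_right=-1, diff=0 [OK], height=0
  node 2: h_left=0, h_right=-1, diff=1 [OK], height=1
  node 21: h_left=-1, h_right=-1, diff=0 [OK], height=0
  node 19: h_left=1, h_right=0, diff=1 [OK], height=2
  node 32: h_left=-1, h_right=-1, diff=0 [OK], height=0
  node 45: h_left=-1, h_right=-1, diff=0 [OK], height=0
  node 37: h_left=0, h_right=0, diff=0 [OK], height=1
  node 28: h_left=2, h_right=1, diff=1 [OK], height=3
All nodes satisfy the balance condition.
Result: Balanced


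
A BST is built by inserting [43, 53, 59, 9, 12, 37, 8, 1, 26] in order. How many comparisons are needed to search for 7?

Search path for 7: 43 -> 9 -> 8 -> 1
Found: False
Comparisons: 4


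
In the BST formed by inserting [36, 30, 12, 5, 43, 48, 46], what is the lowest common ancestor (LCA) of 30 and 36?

Tree insertion order: [36, 30, 12, 5, 43, 48, 46]
Tree (level-order array): [36, 30, 43, 12, None, None, 48, 5, None, 46]
In a BST, the LCA of p=30, q=36 is the first node v on the
root-to-leaf path with p <= v <= q (go left if both < v, right if both > v).
Walk from root:
  at 36: 30 <= 36 <= 36, this is the LCA
LCA = 36


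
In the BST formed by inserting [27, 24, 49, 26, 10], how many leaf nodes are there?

Tree built from: [27, 24, 49, 26, 10]
Tree (level-order array): [27, 24, 49, 10, 26]
Rule: A leaf has 0 children.
Per-node child counts:
  node 27: 2 child(ren)
  node 24: 2 child(ren)
  node 10: 0 child(ren)
  node 26: 0 child(ren)
  node 49: 0 child(ren)
Matching nodes: [10, 26, 49]
Count of leaf nodes: 3


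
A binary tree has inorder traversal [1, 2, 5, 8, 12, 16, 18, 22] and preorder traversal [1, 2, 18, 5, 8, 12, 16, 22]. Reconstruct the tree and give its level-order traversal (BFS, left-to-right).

Inorder:  [1, 2, 5, 8, 12, 16, 18, 22]
Preorder: [1, 2, 18, 5, 8, 12, 16, 22]
Algorithm: preorder visits root first, so consume preorder in order;
for each root, split the current inorder slice at that value into
left-subtree inorder and right-subtree inorder, then recurse.
Recursive splits:
  root=1; inorder splits into left=[], right=[2, 5, 8, 12, 16, 18, 22]
  root=2; inorder splits into left=[], right=[5, 8, 12, 16, 18, 22]
  root=18; inorder splits into left=[5, 8, 12, 16], right=[22]
  root=5; inorder splits into left=[], right=[8, 12, 16]
  root=8; inorder splits into left=[], right=[12, 16]
  root=12; inorder splits into left=[], right=[16]
  root=16; inorder splits into left=[], right=[]
  root=22; inorder splits into left=[], right=[]
Reconstructed level-order: [1, 2, 18, 5, 22, 8, 12, 16]
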